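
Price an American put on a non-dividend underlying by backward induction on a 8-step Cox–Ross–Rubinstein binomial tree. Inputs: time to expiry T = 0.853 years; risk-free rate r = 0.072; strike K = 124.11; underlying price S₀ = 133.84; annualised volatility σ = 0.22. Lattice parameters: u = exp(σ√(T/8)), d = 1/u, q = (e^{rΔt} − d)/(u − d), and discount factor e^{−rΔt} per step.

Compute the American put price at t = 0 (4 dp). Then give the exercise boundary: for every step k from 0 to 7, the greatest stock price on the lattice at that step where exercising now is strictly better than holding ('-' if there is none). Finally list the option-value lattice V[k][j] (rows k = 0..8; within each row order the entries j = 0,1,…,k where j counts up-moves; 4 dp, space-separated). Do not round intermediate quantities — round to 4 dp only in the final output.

params: Δt=0.10662 u=1.07448 d=0.93068 q=0.53564 e^(-rΔt)=0.99235
t_8 payoffs: 48.7751 37.1351 23.6967 8.1820 0.0000 0.0000 0.0000 0.0000 0.0000
t_7: node(7,0) S=80.9459 payoff=43.1641 vs cont=42.2149 → 43.1641 [stop]  node(7,1) S=93.4528 payoff=30.6572 vs cont=29.7080 → 30.6572 [stop]  node(7,2) S=107.8921 payoff=16.2179 vs cont=15.2687 → 16.2179 [stop]  node(7,3) S=124.5625 payoff=0.0000 vs cont=3.7703 → 3.7703 [wait]  node(7,4) S=143.8085 payoff=0.0000 vs cont=0.0000 → 0.0000 [wait]  node(7,5) S=166.0283 payoff=0.0000 vs cont=0.0000 → 0.0000 [wait]  node(7,6) S=191.6812 payoff=0.0000 vs cont=0.0000 → 0.0000 [wait]  node(7,7) S=221.2977 payoff=0.0000 vs cont=0.0000 → 0.0000 [wait]  ⇒ S*(7)=107.8921
t_6: node(6,0) S=86.9749 payoff=37.1351 vs cont=36.1860 → 37.1351 [stop]  node(6,1) S=100.4133 payoff=23.6967 vs cont=22.7476 → 23.6967 [stop]  node(6,2) S=115.9280 payoff=8.1820 vs cont=9.4774 → 9.4774 [wait]  node(6,3) S=133.8400 payoff=0.0000 vs cont=1.7374 → 1.7374 [wait]  node(6,4) S=154.5195 payoff=0.0000 vs cont=0.0000 → 0.0000 [wait]  node(6,5) S=178.3942 payoff=0.0000 vs cont=0.0000 → 0.0000 [wait]  node(6,6) S=205.9577 payoff=0.0000 vs cont=0.0000 → 0.0000 [wait]  ⇒ S*(6)=100.4133
t_5: node(5,0) S=93.4528 payoff=30.6572 vs cont=29.7080 → 30.6572 [stop]  node(5,1) S=107.8921 payoff=16.2179 vs cont=15.9573 → 16.2179 [stop]  node(5,2) S=124.5625 payoff=0.0000 vs cont=5.2908 → 5.2908 [wait]  node(5,3) S=143.8085 payoff=0.0000 vs cont=0.8006 → 0.8006 [wait]  node(5,4) S=166.0283 payoff=0.0000 vs cont=0.0000 → 0.0000 [wait]  node(5,5) S=191.6812 payoff=0.0000 vs cont=0.0000 → 0.0000 [wait]  ⇒ S*(5)=107.8921
t_4: node(4,0) S=100.4133 payoff=23.6967 vs cont=22.7476 → 23.6967 [stop]  node(4,1) S=115.9280 payoff=8.1820 vs cont=10.2856 → 10.2856 [wait]  node(4,2) S=133.8400 payoff=0.0000 vs cont=2.8636 → 2.8636 [wait]  node(4,3) S=154.5195 payoff=0.0000 vs cont=0.3689 → 0.3689 [wait]  node(4,4) S=178.3942 payoff=0.0000 vs cont=0.0000 → 0.0000 [wait]  ⇒ S*(4)=100.4133
t_3: node(3,0) S=107.8921 payoff=16.2179 vs cont=16.3869 → 16.3869 [wait]  node(3,1) S=124.5625 payoff=0.0000 vs cont=6.2618 → 6.2618 [wait]  node(3,2) S=143.8085 payoff=0.0000 vs cont=1.5157 → 1.5157 [wait]  node(3,3) S=166.0283 payoff=0.0000 vs cont=0.1700 → 0.1700 [wait]  ⇒ S*(3)=-
t_2: node(2,0) S=115.9280 payoff=8.1820 vs cont=10.8796 → 10.8796 [wait]  node(2,1) S=133.8400 payoff=0.0000 vs cont=3.6911 → 3.6911 [wait]  node(2,2) S=154.5195 payoff=0.0000 vs cont=0.7888 → 0.7888 [wait]  ⇒ S*(2)=-
t_1: node(1,0) S=124.5625 payoff=0.0000 vs cont=6.9754 → 6.9754 [wait]  node(1,1) S=143.8085 payoff=0.0000 vs cont=2.1202 → 2.1202 [wait]  ⇒ S*(1)=-
t_0: node(0,0) S=133.8400 payoff=0.0000 vs cont=4.3413 → 4.3413 [wait]  ⇒ S*(0)=-

price = 4.3413
boundary = - - - - 100.4133 107.8921 100.4133 107.8921
tree:
4.3413
6.9754 2.1202
10.8796 3.6911 0.7888
16.3869 6.2618 1.5157 0.1700
23.6967 10.2856 2.8636 0.3689 0.0000
30.6572 16.2179 5.2908 0.8006 0.0000 0.0000
37.1351 23.6967 9.4774 1.7374 0.0000 0.0000 0.0000
43.1641 30.6572 16.2179 3.7703 0.0000 0.0000 0.0000 0.0000
48.7751 37.1351 23.6967 8.1820 0.0000 0.0000 0.0000 0.0000 0.0000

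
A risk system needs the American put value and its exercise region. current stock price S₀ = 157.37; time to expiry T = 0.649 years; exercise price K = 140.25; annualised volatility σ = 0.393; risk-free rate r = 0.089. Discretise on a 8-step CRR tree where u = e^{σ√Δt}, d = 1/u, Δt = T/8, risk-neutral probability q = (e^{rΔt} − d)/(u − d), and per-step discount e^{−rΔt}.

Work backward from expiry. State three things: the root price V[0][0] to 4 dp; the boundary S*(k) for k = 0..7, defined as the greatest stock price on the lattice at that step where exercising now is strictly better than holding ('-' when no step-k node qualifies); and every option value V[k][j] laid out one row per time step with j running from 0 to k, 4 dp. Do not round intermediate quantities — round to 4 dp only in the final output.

Δt=0.08113, u=1.11844, d=0.89410, q=0.50435, disc=e^(-rΔt)=0.99281
k=8 terminal: V=max(K-S,0) → 75.9788 59.8525 39.6798 14.4457 0.0000 0.0000 0.0000 0.0000 0.0000
k=7: j=0 S=71.8836 intr=68.3664 cont=67.3575 V=68.3664[EX]; j=1 S=89.9199 intr=50.3301 cont=49.3211 V=50.3301[EX]; j=2 S=112.4818 intr=27.7682 cont=26.7592 V=27.7682[EX]; j=3 S=140.7047 intr=0.0000 cont=7.1086 V=7.1086[hold]; j=4 S=176.0091 intr=0.0000 cont=0.0000 V=0.0000[hold]; j=5 S=220.1717 intr=0.0000 cont=0.0000 V=0.0000[hold]; j=6 S=275.4152 intr=0.0000 cont=0.0000 V=0.0000[hold]; j=7 S=344.5199 intr=0.0000 cont=0.0000 V=0.0000[hold]  S*(7)=112.4818
k=6: j=0 S=80.3975 intr=59.8525 cont=58.8435 V=59.8525[EX]; j=1 S=100.5702 intr=39.6798 cont=38.6709 V=39.6798[EX]; j=2 S=125.8043 intr=14.4457 cont=17.2238 V=17.2238[hold]; j=3 S=157.3700 intr=0.0000 cont=3.4980 V=3.4980[hold]; j=4 S=196.8559 intr=0.0000 cont=0.0000 V=0.0000[hold]; j=5 S=246.2492 intr=0.0000 cont=0.0000 V=0.0000[hold]; j=6 S=308.0358 intr=0.0000 cont=0.0000 V=0.0000[hold]  S*(6)=100.5702
k=5: j=0 S=89.9199 intr=50.3301 cont=49.3211 V=50.3301[EX]; j=1 S=112.4818 intr=27.7682 cont=28.1502 V=28.1502[hold]; j=2 S=140.7047 intr=0.0000 cont=10.2272 V=10.2272[hold]; j=3 S=176.0091 intr=0.0000 cont=1.7213 V=1.7213[hold]; j=4 S=220.1717 intr=0.0000 cont=0.0000 V=0.0000[hold]; j=5 S=275.4152 intr=0.0000 cont=0.0000 V=0.0000[hold]  S*(5)=89.9199
k=4: j=0 S=100.5702 intr=39.6798 cont=38.8622 V=39.6798[EX]; j=1 S=125.8043 intr=14.4457 cont=18.9733 V=18.9733[hold]; j=2 S=157.3700 intr=0.0000 cont=5.8946 V=5.8946[hold]; j=3 S=196.8559 intr=0.0000 cont=0.8471 V=0.8471[hold]; j=4 S=246.2492 intr=0.0000 cont=0.0000 V=0.0000[hold]  S*(4)=100.5702
k=3: j=0 S=112.4818 intr=27.7682 cont=29.0263 V=29.0263[hold]; j=1 S=140.7047 intr=0.0000 cont=12.2881 V=12.2881[hold]; j=2 S=176.0091 intr=0.0000 cont=3.3248 V=3.3248[hold]; j=3 S=220.1717 intr=0.0000 cont=0.4168 V=0.4168[hold]  S*(3)=-
k=2: j=0 S=125.8043 intr=14.4457 cont=20.4364 V=20.4364[hold]; j=1 S=157.3700 intr=0.0000 cont=7.7116 V=7.7116[hold]; j=2 S=196.8559 intr=0.0000 cont=1.8448 V=1.8448[hold]  S*(2)=-
k=1: j=0 S=140.7047 intr=0.0000 cont=13.9178 V=13.9178[hold]; j=1 S=176.0091 intr=0.0000 cont=4.7185 V=4.7185[hold]  S*(1)=-
k=0: j=0 S=157.3700 intr=0.0000 cont=9.2114 V=9.2114[hold]  S*(0)=-

price = 9.2114
boundary = - - - - 100.5702 89.9199 100.5702 112.4818
tree:
9.2114
13.9178 4.7185
20.4364 7.7116 1.8448
29.0263 12.2881 3.3248 0.4168
39.6798 18.9733 5.8946 0.8471 0.0000
50.3301 28.1502 10.2272 1.7213 0.0000 0.0000
59.8525 39.6798 17.2238 3.4980 0.0000 0.0000 0.0000
68.3664 50.3301 27.7682 7.1086 0.0000 0.0000 0.0000 0.0000
75.9788 59.8525 39.6798 14.4457 0.0000 0.0000 0.0000 0.0000 0.0000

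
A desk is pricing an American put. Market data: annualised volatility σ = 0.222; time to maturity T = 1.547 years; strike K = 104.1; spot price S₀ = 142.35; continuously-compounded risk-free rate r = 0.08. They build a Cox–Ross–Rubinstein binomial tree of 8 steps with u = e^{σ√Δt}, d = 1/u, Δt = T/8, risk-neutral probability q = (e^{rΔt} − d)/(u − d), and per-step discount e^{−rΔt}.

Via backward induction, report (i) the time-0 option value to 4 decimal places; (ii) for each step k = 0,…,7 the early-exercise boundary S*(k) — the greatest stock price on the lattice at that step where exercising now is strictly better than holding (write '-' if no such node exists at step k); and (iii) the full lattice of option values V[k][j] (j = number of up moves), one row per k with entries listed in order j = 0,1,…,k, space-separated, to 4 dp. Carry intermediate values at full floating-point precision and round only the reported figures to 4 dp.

Δt=0.19337  u=1.10255  d=0.90699  q=0.55534  discount=0.98465
step 8 (expiry): payoffs max(K−S,0) = 38.9102 24.8546 7.7684 0.0000 0.0000 0.0000 0.0000 0.0000 0.0000
step 7: (k=7,j=0): S=71.8748, (K−S)⁺=32.2252, hold=30.6271 ⇒ V=32.2252 exercise | (k=7,j=1): S=87.3718, (K−S)⁺=16.7282, hold=15.1302 ⇒ V=16.7282 exercise | (k=7,j=2): S=106.2101, (K−S)⁺=0.0000, hold=3.4013 ⇒ V=3.4013 continue | (k=7,j=3): S=129.1101, (K−S)⁺=0.0000, hold=0.0000 ⇒ V=0.0000 continue | (k=7,j=4): S=156.9476, (K−S)⁺=0.0000, hold=0.0000 ⇒ V=0.0000 continue | (k=7,j=5): S=190.7872, (K−S)⁺=0.0000, hold=0.0000 ⇒ V=0.0000 continue | (k=7,j=6): S=231.9229, (K−S)⁺=0.0000, hold=0.0000 ⇒ V=0.0000 continue | (k=7,j=7): S=281.9279, (K−S)⁺=0.0000, hold=0.0000 ⇒ V=0.0000 continue  boundary S*=87.3718
step 6: (k=6,j=0): S=79.2454, (K−S)⁺=24.8546, hold=23.2566 ⇒ V=24.8546 exercise | (k=6,j=1): S=96.3316, (K−S)⁺=7.7684, hold=9.1841 ⇒ V=9.1841 continue | (k=6,j=2): S=117.1017, (K−S)⁺=0.0000, hold=1.4892 ⇒ V=1.4892 continue | (k=6,j=3): S=142.3500, (K−S)⁺=0.0000, hold=0.0000 ⇒ V=0.0000 continue | (k=6,j=4): S=173.0422, (K−S)⁺=0.0000, hold=0.0000 ⇒ V=0.0000 continue | (k=6,j=5): S=210.3519, (K−S)⁺=0.0000, hold=0.0000 ⇒ V=0.0000 continue | (k=6,j=6): S=255.7059, (K−S)⁺=0.0000, hold=0.0000 ⇒ V=0.0000 continue  boundary S*=79.2454
step 5: (k=5,j=0): S=87.3718, (K−S)⁺=16.7282, hold=15.9043 ⇒ V=16.7282 exercise | (k=5,j=1): S=106.2101, (K−S)⁺=0.0000, hold=4.8355 ⇒ V=4.8355 continue | (k=5,j=2): S=129.1101, (K−S)⁺=0.0000, hold=0.6520 ⇒ V=0.6520 continue | (k=5,j=3): S=156.9476, (K−S)⁺=0.0000, hold=0.0000 ⇒ V=0.0000 continue | (k=5,j=4): S=190.7872, (K−S)⁺=0.0000, hold=0.0000 ⇒ V=0.0000 continue | (k=5,j=5): S=231.9229, (K−S)⁺=0.0000, hold=0.0000 ⇒ V=0.0000 continue  boundary S*=87.3718
step 4: (k=4,j=0): S=96.3316, (K−S)⁺=7.7684, hold=9.9683 ⇒ V=9.9683 continue | (k=4,j=1): S=117.1017, (K−S)⁺=0.0000, hold=2.4737 ⇒ V=2.4737 continue | (k=4,j=2): S=142.3500, (K−S)⁺=0.0000, hold=0.2855 ⇒ V=0.2855 continue | (k=4,j=3): S=173.0422, (K−S)⁺=0.0000, hold=0.0000 ⇒ V=0.0000 continue | (k=4,j=4): S=210.3519, (K−S)⁺=0.0000, hold=0.0000 ⇒ V=0.0000 continue  boundary S*=-
step 3: (k=3,j=0): S=106.2101, (K−S)⁺=0.0000, hold=5.7172 ⇒ V=5.7172 continue | (k=3,j=1): S=129.1101, (K−S)⁺=0.0000, hold=1.2392 ⇒ V=1.2392 continue | (k=3,j=2): S=156.9476, (K−S)⁺=0.0000, hold=0.1250 ⇒ V=0.1250 continue | (k=3,j=3): S=190.7872, (K−S)⁺=0.0000, hold=0.0000 ⇒ V=0.0000 continue  boundary S*=-
step 2: (k=2,j=0): S=117.1017, (K−S)⁺=0.0000, hold=3.1808 ⇒ V=3.1808 continue | (k=2,j=1): S=142.3500, (K−S)⁺=0.0000, hold=0.6109 ⇒ V=0.6109 continue | (k=2,j=2): S=173.0422, (K−S)⁺=0.0000, hold=0.0547 ⇒ V=0.0547 continue  boundary S*=-
step 1: (k=1,j=0): S=129.1101, (K−S)⁺=0.0000, hold=1.7267 ⇒ V=1.7267 continue | (k=1,j=1): S=156.9476, (K−S)⁺=0.0000, hold=0.2974 ⇒ V=0.2974 continue  boundary S*=-
step 0: (k=0,j=0): S=142.3500, (K−S)⁺=0.0000, hold=0.9187 ⇒ V=0.9187 continue  boundary S*=-

price = 0.9187
boundary = - - - - - 87.3718 79.2454 87.3718
tree:
0.9187
1.7267 0.2974
3.1808 0.6109 0.0547
5.7172 1.2392 0.1250 0.0000
9.9683 2.4737 0.2855 0.0000 0.0000
16.7282 4.8355 0.6520 0.0000 0.0000 0.0000
24.8546 9.1841 1.4892 0.0000 0.0000 0.0000 0.0000
32.2252 16.7282 3.4013 0.0000 0.0000 0.0000 0.0000 0.0000
38.9102 24.8546 7.7684 0.0000 0.0000 0.0000 0.0000 0.0000 0.0000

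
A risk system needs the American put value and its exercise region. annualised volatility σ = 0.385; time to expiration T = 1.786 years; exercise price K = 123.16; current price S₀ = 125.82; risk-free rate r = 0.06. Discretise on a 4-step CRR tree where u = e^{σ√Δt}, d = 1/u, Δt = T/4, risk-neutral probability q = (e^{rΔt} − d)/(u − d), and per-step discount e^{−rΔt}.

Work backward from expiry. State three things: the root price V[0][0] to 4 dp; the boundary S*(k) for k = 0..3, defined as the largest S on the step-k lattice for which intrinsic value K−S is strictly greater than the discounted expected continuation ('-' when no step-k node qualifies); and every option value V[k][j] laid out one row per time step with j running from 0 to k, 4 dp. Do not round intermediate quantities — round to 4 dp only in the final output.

price = 18.0099
boundary = - - 75.2137 97.2799
tree:
18.0099
30.0179 6.4245
47.9463 12.8945 0.0000
65.0072 25.8801 0.0000 0.0000
78.1982 47.9463 0.0000 0.0000 0.0000

Δt=0.44650  u=1.29338  d=0.77317  q=0.48823  discount=0.97357
step 4 (expiry): payoffs max(K−S,0) = 78.1982 47.9463 0.0000 0.0000 0.0000
step 3: (k=3,j=0): S=58.1528, (K−S)⁺=65.0072, hold=61.7516 ⇒ V=65.0072 exercise | (k=3,j=1): S=97.2799, (K−S)⁺=25.8801, hold=23.8888 ⇒ V=25.8801 exercise | (k=3,j=2): S=162.7332, (K−S)⁺=0.0000, hold=0.0000 ⇒ V=0.0000 continue | (k=3,j=3): S=272.2255, (K−S)⁺=0.0000, hold=0.0000 ⇒ V=0.0000 continue  boundary S*=97.2799
step 2: (k=2,j=0): S=75.2137, (K−S)⁺=47.9463, hold=44.6907 ⇒ V=47.9463 exercise | (k=2,j=1): S=125.8200, (K−S)⁺=0.0000, hold=12.8945 ⇒ V=12.8945 continue | (k=2,j=2): S=210.4759, (K−S)⁺=0.0000, hold=0.0000 ⇒ V=0.0000 continue  boundary S*=75.2137
step 1: (k=1,j=0): S=97.2799, (K−S)⁺=25.8801, hold=30.0179 ⇒ V=30.0179 continue | (k=1,j=1): S=162.7332, (K−S)⁺=0.0000, hold=6.4245 ⇒ V=6.4245 continue  boundary S*=-
step 0: (k=0,j=0): S=125.8200, (K−S)⁺=0.0000, hold=18.0099 ⇒ V=18.0099 continue  boundary S*=-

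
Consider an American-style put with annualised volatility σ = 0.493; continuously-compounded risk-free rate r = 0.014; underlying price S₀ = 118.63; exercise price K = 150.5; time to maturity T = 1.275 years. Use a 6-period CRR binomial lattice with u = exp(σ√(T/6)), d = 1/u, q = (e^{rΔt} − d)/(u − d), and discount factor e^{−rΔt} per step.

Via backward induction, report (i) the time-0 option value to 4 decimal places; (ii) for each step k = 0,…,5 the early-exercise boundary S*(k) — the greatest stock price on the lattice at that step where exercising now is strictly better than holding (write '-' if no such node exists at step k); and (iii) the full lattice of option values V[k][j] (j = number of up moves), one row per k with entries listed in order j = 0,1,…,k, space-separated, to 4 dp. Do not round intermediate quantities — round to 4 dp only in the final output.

price = 47.5217
boundary = - - - 59.9928 75.3004 94.5140
tree:
47.5217
61.1441 31.1818
75.8953 43.5144 16.3108
90.5072 58.5336 25.4402 5.2574
102.7030 75.1996 38.5457 9.5860 0.0000
112.4196 90.5072 55.9860 17.4788 0.0000 0.0000
120.1609 102.7030 75.1996 31.8700 0.0000 0.0000 0.0000

params: Δt=0.21250 u=1.25516 d=0.79671 q=0.44993 e^(-rΔt)=0.99703
t_6 payoffs: 120.1609 102.7030 75.1996 31.8700 0.0000 0.0000 0.0000
t_5: node(5,0) S=38.0804 payoff=112.4196 vs cont=111.9725 → 112.4196 [stop]  node(5,1) S=59.9928 payoff=90.5072 vs cont=90.0602 → 90.5072 [stop]  node(5,2) S=94.5140 payoff=55.9860 vs cont=55.5390 → 55.9860 [stop]  node(5,3) S=148.8994 payoff=1.6006 vs cont=17.4788 → 17.4788 [wait]  node(5,4) S=234.5795 payoff=0.0000 vs cont=0.0000 → 0.0000 [wait]  node(5,5) S=369.5619 payoff=0.0000 vs cont=0.0000 → 0.0000 [wait]  ⇒ S*(5)=94.5140
t_4: node(4,0) S=47.7970 payoff=102.7030 vs cont=102.2560 → 102.7030 [stop]  node(4,1) S=75.3004 payoff=75.1996 vs cont=74.7525 → 75.1996 [stop]  node(4,2) S=118.6300 payoff=31.8700 vs cont=38.5457 → 38.5457 [wait]  node(4,3) S=186.8924 payoff=0.0000 vs cont=9.5860 → 9.5860 [wait]  node(4,4) S=294.4345 payoff=0.0000 vs cont=0.0000 → 0.0000 [wait]  ⇒ S*(4)=75.3004
t_3: node(3,0) S=59.9928 payoff=90.5072 vs cont=90.0602 → 90.5072 [stop]  node(3,1) S=94.5140 payoff=55.9860 vs cont=58.5336 → 58.5336 [wait]  node(3,2) S=148.8994 payoff=1.6006 vs cont=25.4402 → 25.4402 [wait]  node(3,3) S=234.5795 payoff=0.0000 vs cont=5.2574 → 5.2574 [wait]  ⇒ S*(3)=59.9928
t_2: node(2,0) S=75.3004 payoff=75.1996 vs cont=75.8953 → 75.8953 [wait]  node(2,1) S=118.6300 payoff=31.8700 vs cont=43.5144 → 43.5144 [wait]  node(2,2) S=186.8924 payoff=0.0000 vs cont=16.3108 → 16.3108 [wait]  ⇒ S*(2)=-
t_1: node(1,0) S=94.5140 payoff=55.9860 vs cont=61.1441 → 61.1441 [wait]  node(1,1) S=148.8994 payoff=1.6006 vs cont=31.1818 → 31.1818 [wait]  ⇒ S*(1)=-
t_0: node(0,0) S=118.6300 payoff=31.8700 vs cont=47.5217 → 47.5217 [wait]  ⇒ S*(0)=-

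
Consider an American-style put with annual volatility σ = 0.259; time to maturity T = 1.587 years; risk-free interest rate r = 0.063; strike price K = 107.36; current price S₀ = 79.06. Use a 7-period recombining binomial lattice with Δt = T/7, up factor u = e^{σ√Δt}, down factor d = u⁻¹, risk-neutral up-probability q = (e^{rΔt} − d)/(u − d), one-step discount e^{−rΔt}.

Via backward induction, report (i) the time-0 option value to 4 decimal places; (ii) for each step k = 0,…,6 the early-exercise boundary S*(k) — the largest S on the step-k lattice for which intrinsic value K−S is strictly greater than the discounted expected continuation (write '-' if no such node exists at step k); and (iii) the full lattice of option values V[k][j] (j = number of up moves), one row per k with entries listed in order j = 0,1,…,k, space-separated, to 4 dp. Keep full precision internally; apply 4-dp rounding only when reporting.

price = 28.3000
boundary = 79.0600 69.8874 79.0600 69.8874 79.0600 89.4365 79.0600
tree:
28.3000
37.4726 19.2468
45.5810 28.3000 11.6588
52.7486 37.4726 18.5786 5.7756
59.0847 45.5810 28.3000 10.3736 1.8127
64.6856 52.7486 37.4726 17.9235 3.8907 0.0000
69.6367 59.0847 45.5810 28.3000 8.3508 0.0000 0.0000
74.0134 64.6856 52.7486 37.4726 17.9235 0.0000 0.0000 0.0000

params: Δt=0.22671 u=1.13125 d=0.88398 q=0.52739 e^(-rΔt)=0.98582
t_7 payoffs: 74.0134 64.6856 52.7486 37.4726 17.9235 0.0000 0.0000 0.0000
t_6: node(6,0) S=37.7233 payoff=69.6367 vs cont=68.1142 → 69.6367 [stop]  node(6,1) S=48.2753 payoff=59.0847 vs cont=57.5621 → 59.0847 [stop]  node(6,2) S=61.7790 payoff=45.5810 vs cont=44.0585 → 45.5810 [stop]  node(6,3) S=79.0600 payoff=28.3000 vs cont=26.7775 → 28.3000 [stop]  node(6,4) S=101.1749 payoff=6.1851 vs cont=8.3508 → 8.3508 [wait]  node(6,5) S=129.4757 payoff=0.0000 vs cont=0.0000 → 0.0000 [wait]  node(6,6) S=165.6930 payoff=0.0000 vs cont=0.0000 → 0.0000 [wait]  ⇒ S*(6)=79.0600
t_5: node(5,0) S=42.6744 payoff=64.6856 vs cont=63.1631 → 64.6856 [stop]  node(5,1) S=54.6114 payoff=52.7486 vs cont=51.2261 → 52.7486 [stop]  node(5,2) S=69.8874 payoff=37.4726 vs cont=35.9501 → 37.4726 [stop]  node(5,3) S=89.4365 payoff=17.9235 vs cont=17.5269 → 17.9235 [stop]  node(5,4) S=114.4539 payoff=0.0000 vs cont=3.8907 → 3.8907 [wait]  node(5,5) S=146.4692 payoff=0.0000 vs cont=0.0000 → 0.0000 [wait]  ⇒ S*(5)=89.4365
t_4: node(4,0) S=48.2753 payoff=59.0847 vs cont=57.5621 → 59.0847 [stop]  node(4,1) S=61.7790 payoff=45.5810 vs cont=44.0585 → 45.5810 [stop]  node(4,2) S=79.0600 payoff=28.3000 vs cont=26.7775 → 28.3000 [stop]  node(4,3) S=101.1749 payoff=6.1851 vs cont=10.3736 → 10.3736 [wait]  node(4,4) S=129.4757 payoff=0.0000 vs cont=1.8127 → 1.8127 [wait]  ⇒ S*(4)=79.0600
t_3: node(3,0) S=54.6114 payoff=52.7486 vs cont=51.2261 → 52.7486 [stop]  node(3,1) S=69.8874 payoff=37.4726 vs cont=35.9501 → 37.4726 [stop]  node(3,2) S=89.4365 payoff=17.9235 vs cont=18.5786 → 18.5786 [wait]  node(3,3) S=114.4539 payoff=0.0000 vs cont=5.7756 → 5.7756 [wait]  ⇒ S*(3)=69.8874
t_2: node(2,0) S=61.7790 payoff=45.5810 vs cont=44.0585 → 45.5810 [stop]  node(2,1) S=79.0600 payoff=28.3000 vs cont=27.1181 → 28.3000 [stop]  node(2,2) S=101.1749 payoff=6.1851 vs cont=11.6588 → 11.6588 [wait]  ⇒ S*(2)=79.0600
t_1: node(1,0) S=69.8874 payoff=37.4726 vs cont=35.9501 → 37.4726 [stop]  node(1,1) S=89.4365 payoff=17.9235 vs cont=19.2468 → 19.2468 [wait]  ⇒ S*(1)=69.8874
t_0: node(0,0) S=79.0600 payoff=28.3000 vs cont=27.4654 → 28.3000 [stop]  ⇒ S*(0)=79.0600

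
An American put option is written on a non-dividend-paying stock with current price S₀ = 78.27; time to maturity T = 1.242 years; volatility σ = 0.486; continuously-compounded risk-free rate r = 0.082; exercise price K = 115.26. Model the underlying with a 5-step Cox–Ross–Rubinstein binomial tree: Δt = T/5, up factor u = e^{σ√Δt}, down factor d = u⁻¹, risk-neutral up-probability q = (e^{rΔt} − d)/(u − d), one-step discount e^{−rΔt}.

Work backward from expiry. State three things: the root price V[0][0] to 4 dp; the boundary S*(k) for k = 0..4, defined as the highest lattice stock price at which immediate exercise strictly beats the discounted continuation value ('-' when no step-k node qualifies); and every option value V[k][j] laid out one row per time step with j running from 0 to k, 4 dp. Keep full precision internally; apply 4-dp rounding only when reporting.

Δt=0.24840  u=1.27408  d=0.78488  q=0.48180  discount=0.97984
step 5 (expiry): payoffs max(K−S,0) = 91.9459 77.4149 53.8272 15.5381 0.0000 0.0000
step 4: (k=4,j=0): S=29.7039, (K−S)⁺=85.5561, hold=83.2321 ⇒ V=85.5561 exercise | (k=4,j=1): S=48.2175, (K−S)⁺=67.0425, hold=64.7185 ⇒ V=67.0425 exercise | (k=4,j=2): S=78.2700, (K−S)⁺=36.9900, hold=34.6660 ⇒ V=36.9900 exercise | (k=4,j=3): S=127.0533, (K−S)⁺=0.0000, hold=7.8894 ⇒ V=7.8894 continue | (k=4,j=4): S=206.2417, (K−S)⁺=0.0000, hold=0.0000 ⇒ V=0.0000 continue  boundary S*=78.2700
step 3: (k=3,j=0): S=37.8451, (K−S)⁺=77.4149, hold=75.0910 ⇒ V=77.4149 exercise | (k=3,j=1): S=61.4328, (K−S)⁺=53.8272, hold=51.5033 ⇒ V=53.8272 exercise | (k=3,j=2): S=99.7219, (K−S)⁺=15.5381, hold=22.5061 ⇒ V=22.5061 continue | (k=3,j=3): S=161.8756, (K−S)⁺=0.0000, hold=4.0058 ⇒ V=4.0058 continue  boundary S*=61.4328
step 2: (k=2,j=0): S=48.2175, (K−S)⁺=67.0425, hold=64.7185 ⇒ V=67.0425 exercise | (k=2,j=1): S=78.2700, (K−S)⁺=36.9900, hold=37.9556 ⇒ V=37.9556 continue | (k=2,j=2): S=127.0533, (K−S)⁺=0.0000, hold=13.3186 ⇒ V=13.3186 continue  boundary S*=48.2175
step 1: (k=1,j=0): S=61.4328, (K−S)⁺=53.8272, hold=51.9591 ⇒ V=53.8272 exercise | (k=1,j=1): S=99.7219, (K−S)⁺=15.5381, hold=25.5594 ⇒ V=25.5594 continue  boundary S*=61.4328
step 0: (k=0,j=0): S=78.2700, (K−S)⁺=36.9900, hold=39.3970 ⇒ V=39.3970 continue  boundary S*=-

price = 39.3970
boundary = - 61.4328 48.2175 61.4328 78.2700
tree:
39.3970
53.8272 25.5594
67.0425 37.9556 13.3186
77.4149 53.8272 22.5061 4.0058
85.5561 67.0425 36.9900 7.8894 0.0000
91.9459 77.4149 53.8272 15.5381 0.0000 0.0000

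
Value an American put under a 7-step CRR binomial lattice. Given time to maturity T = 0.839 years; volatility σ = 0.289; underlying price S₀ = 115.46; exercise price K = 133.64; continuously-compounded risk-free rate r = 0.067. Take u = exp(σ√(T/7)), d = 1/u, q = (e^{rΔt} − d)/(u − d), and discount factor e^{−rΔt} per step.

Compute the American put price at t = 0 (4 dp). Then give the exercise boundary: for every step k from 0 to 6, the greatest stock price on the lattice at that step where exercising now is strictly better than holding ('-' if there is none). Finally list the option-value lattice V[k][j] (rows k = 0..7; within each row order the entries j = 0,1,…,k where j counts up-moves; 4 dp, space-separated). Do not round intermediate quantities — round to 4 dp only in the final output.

price = 20.9338
boundary = - 104.4670 94.5206 104.4670 94.5206 104.4670 115.4600
tree:
20.9338
29.1730 13.5094
39.1194 20.2323 7.3954
48.1187 29.1730 12.1369 3.0500
56.2612 39.1194 19.2550 5.6297 0.6706
63.6285 48.1187 29.1730 10.2247 1.3945 0.0000
70.2943 56.2612 39.1194 18.1800 2.8999 0.0000 0.0000
76.3255 63.6285 48.1187 29.1730 6.0302 0.0000 0.0000 0.0000

Δt=0.11986, u=1.10523, d=0.90479, q=0.51523, disc=e^(-rΔt)=0.99200
k=7 terminal: V=max(K-S,0) → 76.3255 63.6285 48.1187 29.1730 6.0302 0.0000 0.0000 0.0000
k=6: j=0 S=63.3457 intr=70.2943 cont=69.2254 V=70.2943[EX]; j=1 S=77.3788 intr=56.2612 cont=55.1923 V=56.2612[EX]; j=2 S=94.5206 intr=39.1194 cont=38.0505 V=39.1194[EX]; j=3 S=115.4600 intr=18.1800 cont=17.1111 V=18.1800[EX]; j=4 S=141.0381 intr=0.0000 cont=2.8999 V=2.8999[hold]; j=5 S=172.2826 intr=0.0000 cont=0.0000 V=0.0000[hold]; j=6 S=210.4487 intr=0.0000 cont=0.0000 V=0.0000[hold]  S*(6)=115.4600
k=5: j=0 S=70.0115 intr=63.6285 cont=62.5596 V=63.6285[EX]; j=1 S=85.5213 intr=48.1187 cont=47.0498 V=48.1187[EX]; j=2 S=104.4670 intr=29.1730 cont=28.1041 V=29.1730[EX]; j=3 S=127.6098 intr=6.0302 cont=10.2247 V=10.2247[hold]; j=4 S=155.8794 intr=0.0000 cont=1.3945 V=1.3945[hold]; j=5 S=190.4117 intr=0.0000 cont=0.0000 V=0.0000[hold]  S*(5)=104.4670
k=4: j=0 S=77.3788 intr=56.2612 cont=55.1923 V=56.2612[EX]; j=1 S=94.5206 intr=39.1194 cont=38.0505 V=39.1194[EX]; j=2 S=115.4600 intr=18.1800 cont=19.2550 V=19.2550[hold]; j=3 S=141.0381 intr=0.0000 cont=5.6297 V=5.6297[hold]; j=4 S=172.2826 intr=0.0000 cont=0.6706 V=0.6706[hold]  S*(4)=94.5206
k=3: j=0 S=85.5213 intr=48.1187 cont=47.0498 V=48.1187[EX]; j=1 S=104.4670 intr=29.1730 cont=28.6535 V=29.1730[EX]; j=2 S=127.6098 intr=6.0302 cont=12.1369 V=12.1369[hold]; j=3 S=155.8794 intr=0.0000 cont=3.0500 V=3.0500[hold]  S*(3)=104.4670
k=2: j=0 S=94.5206 intr=39.1194 cont=38.0505 V=39.1194[EX]; j=1 S=115.4600 intr=18.1800 cont=20.2323 V=20.2323[hold]; j=2 S=141.0381 intr=0.0000 cont=7.3954 V=7.3954[hold]  S*(2)=94.5206
k=1: j=0 S=104.4670 intr=29.1730 cont=29.1531 V=29.1730[EX]; j=1 S=127.6098 intr=6.0302 cont=13.5094 V=13.5094[hold]  S*(1)=104.4670
k=0: j=0 S=115.4600 intr=18.1800 cont=20.9338 V=20.9338[hold]  S*(0)=-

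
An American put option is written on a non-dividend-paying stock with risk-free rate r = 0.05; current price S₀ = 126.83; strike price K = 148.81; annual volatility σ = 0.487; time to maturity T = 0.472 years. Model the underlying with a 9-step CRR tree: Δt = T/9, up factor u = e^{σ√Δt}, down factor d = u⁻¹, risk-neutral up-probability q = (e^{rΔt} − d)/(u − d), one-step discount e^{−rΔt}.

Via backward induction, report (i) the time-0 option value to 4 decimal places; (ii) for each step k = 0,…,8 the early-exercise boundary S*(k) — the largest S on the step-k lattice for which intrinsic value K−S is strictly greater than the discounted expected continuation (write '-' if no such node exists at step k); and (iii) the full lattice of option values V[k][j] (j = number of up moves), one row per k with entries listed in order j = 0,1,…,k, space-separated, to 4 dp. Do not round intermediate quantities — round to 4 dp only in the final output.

params: Δt=0.05244 u=1.11798 d=0.89447 q=0.48389 e^(-rΔt)=0.99738
t_9 payoffs: 102.3260 90.7103 76.1919 58.0456 35.3647 7.0161 0.0000 0.0000 0.0000 0.0000
t_8: node(8,0) S=51.9683 payoff=96.8417 vs cont=96.4520 → 96.8417 [stop]  node(8,1) S=64.9545 payoff=83.8555 vs cont=83.4658 → 83.8555 [stop]  node(8,2) S=81.1858 payoff=67.6242 vs cont=67.2344 → 67.6242 [stop]  node(8,3) S=101.4732 payoff=47.3368 vs cont=46.9471 → 47.3368 [stop]  node(8,4) S=126.8300 payoff=21.9800 vs cont=21.5903 → 21.9800 [stop]  node(8,5) S=158.5232 payoff=0.0000 vs cont=3.6116 → 3.6116 [wait]  node(8,6) S=198.1361 payoff=0.0000 vs cont=0.0000 → 0.0000 [wait]  node(8,7) S=247.6478 payoff=0.0000 vs cont=0.0000 → 0.0000 [wait]  node(8,8) S=309.5318 payoff=0.0000 vs cont=0.0000 → 0.0000 [wait]  ⇒ S*(8)=126.8300
t_7: node(7,0) S=58.0997 payoff=90.7103 vs cont=90.3206 → 90.7103 [stop]  node(7,1) S=72.6181 payoff=76.1919 vs cont=75.8022 → 76.1919 [stop]  node(7,2) S=90.7644 payoff=58.0456 vs cont=57.6559 → 58.0456 [stop]  node(7,3) S=113.4453 payoff=35.3647 vs cont=34.9750 → 35.3647 [stop]  node(7,4) S=141.7939 payoff=7.0161 vs cont=13.0573 → 13.0573 [wait]  node(7,5) S=177.2263 payoff=0.0000 vs cont=1.8591 → 1.8591 [wait]  node(7,6) S=221.5129 payoff=0.0000 vs cont=0.0000 → 0.0000 [wait]  node(7,7) S=276.8662 payoff=0.0000 vs cont=0.0000 → 0.0000 [wait]  ⇒ S*(7)=113.4453
t_6: node(6,0) S=64.9545 payoff=83.8555 vs cont=83.4658 → 83.8555 [stop]  node(6,1) S=81.1858 payoff=67.6242 vs cont=67.2344 → 67.6242 [stop]  node(6,2) S=101.4732 payoff=47.3368 vs cont=46.9471 → 47.3368 [stop]  node(6,3) S=126.8300 payoff=21.9800 vs cont=24.5059 → 24.5059 [wait]  node(6,4) S=158.5232 payoff=0.0000 vs cont=7.6186 → 7.6186 [wait]  node(6,5) S=198.1361 payoff=0.0000 vs cont=0.9570 → 0.9570 [wait]  node(6,6) S=247.6478 payoff=0.0000 vs cont=0.0000 → 0.0000 [wait]  ⇒ S*(6)=101.4732
t_5: node(5,0) S=72.6181 payoff=76.1919 vs cont=75.8022 → 76.1919 [stop]  node(5,1) S=90.7644 payoff=58.0456 vs cont=57.6559 → 58.0456 [stop]  node(5,2) S=113.4453 payoff=35.3647 vs cont=36.1941 → 36.1941 [wait]  node(5,3) S=141.7939 payoff=7.0161 vs cont=16.2915 → 16.2915 [wait]  node(5,4) S=177.2263 payoff=0.0000 vs cont=4.3835 → 4.3835 [wait]  node(5,5) S=221.5129 payoff=0.0000 vs cont=0.4926 → 0.4926 [wait]  ⇒ S*(5)=90.7644
t_4: node(4,0) S=81.1858 payoff=67.6242 vs cont=67.2344 → 67.6242 [stop]  node(4,1) S=101.4732 payoff=47.3368 vs cont=47.3474 → 47.3474 [wait]  node(4,2) S=126.8300 payoff=21.9800 vs cont=26.4937 → 26.4937 [wait]  node(4,3) S=158.5232 payoff=0.0000 vs cont=10.5017 → 10.5017 [wait]  node(4,4) S=198.1361 payoff=0.0000 vs cont=2.4942 → 2.4942 [wait]  ⇒ S*(4)=81.1858
t_3: node(3,0) S=90.7644 payoff=58.0456 vs cont=57.6610 → 58.0456 [stop]  node(3,1) S=113.4453 payoff=35.3647 vs cont=37.1589 → 37.1589 [wait]  node(3,2) S=141.7939 payoff=7.0161 vs cont=18.7062 → 18.7062 [wait]  node(3,3) S=177.2263 payoff=0.0000 vs cont=6.6096 → 6.6096 [wait]  ⇒ S*(3)=90.7644
t_2: node(2,0) S=101.4732 payoff=47.3368 vs cont=47.8131 → 47.8131 [wait]  node(2,1) S=126.8300 payoff=21.9800 vs cont=28.1558 → 28.1558 [wait]  node(2,2) S=158.5232 payoff=0.0000 vs cont=12.8190 → 12.8190 [wait]  ⇒ S*(2)=-
t_1: node(1,0) S=113.4453 payoff=35.3647 vs cont=38.2007 → 38.2007 [wait]  node(1,1) S=141.7939 payoff=7.0161 vs cont=20.6801 → 20.6801 [wait]  ⇒ S*(1)=-
t_0: node(0,0) S=126.8300 payoff=21.9800 vs cont=29.6448 → 29.6448 [wait]  ⇒ S*(0)=-

price = 29.6448
boundary = - - - 90.7644 81.1858 90.7644 101.4732 113.4453 126.8300
tree:
29.6448
38.2007 20.6801
47.8131 28.1558 12.8190
58.0456 37.1589 18.7062 6.6096
67.6242 47.3474 26.4937 10.5017 2.4942
76.1919 58.0456 36.1941 16.2915 4.3835 0.4926
83.8555 67.6242 47.3368 24.5059 7.6186 0.9570 0.0000
90.7103 76.1919 58.0456 35.3647 13.0573 1.8591 0.0000 0.0000
96.8417 83.8555 67.6242 47.3368 21.9800 3.6116 0.0000 0.0000 0.0000
102.3260 90.7103 76.1919 58.0456 35.3647 7.0161 0.0000 0.0000 0.0000 0.0000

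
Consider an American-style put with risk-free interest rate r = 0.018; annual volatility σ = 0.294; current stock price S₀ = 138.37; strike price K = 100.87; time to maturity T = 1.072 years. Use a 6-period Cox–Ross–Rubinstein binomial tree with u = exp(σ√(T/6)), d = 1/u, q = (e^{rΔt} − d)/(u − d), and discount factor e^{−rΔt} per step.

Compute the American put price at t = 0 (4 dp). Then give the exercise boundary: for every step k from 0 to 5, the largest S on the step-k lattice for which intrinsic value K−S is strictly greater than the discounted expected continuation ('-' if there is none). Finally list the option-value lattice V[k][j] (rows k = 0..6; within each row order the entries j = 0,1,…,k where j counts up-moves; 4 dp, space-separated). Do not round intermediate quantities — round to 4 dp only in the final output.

Δt=0.17867  u=1.13232  d=0.88314  q=0.48190  discount=0.99679
step 6 (expiry): payoffs max(K−S,0) = 35.2220 16.6992 0.0000 0.0000 0.0000 0.0000 0.0000
step 5: (k=5,j=0): S=74.3347, (K−S)⁺=26.5353, hold=26.2115 ⇒ V=26.5353 exercise | (k=5,j=1): S=95.3085, (K−S)⁺=5.5615, hold=8.6241 ⇒ V=8.6241 continue | (k=5,j=2): S=122.2002, (K−S)⁺=0.0000, hold=0.0000 ⇒ V=0.0000 continue | (k=5,j=3): S=156.6795, (K−S)⁺=0.0000, hold=0.0000 ⇒ V=0.0000 continue | (k=5,j=4): S=200.8872, (K−S)⁺=0.0000, hold=0.0000 ⇒ V=0.0000 continue | (k=5,j=5): S=257.5684, (K−S)⁺=0.0000, hold=0.0000 ⇒ V=0.0000 continue  boundary S*=74.3347
step 4: (k=4,j=0): S=84.1708, (K−S)⁺=16.6992, hold=17.8464 ⇒ V=17.8464 continue | (k=4,j=1): S=107.9199, (K−S)⁺=0.0000, hold=4.4538 ⇒ V=4.4538 continue | (k=4,j=2): S=138.3700, (K−S)⁺=0.0000, hold=0.0000 ⇒ V=0.0000 continue | (k=4,j=3): S=177.4117, (K−S)⁺=0.0000, hold=0.0000 ⇒ V=0.0000 continue | (k=4,j=4): S=227.4691, (K−S)⁺=0.0000, hold=0.0000 ⇒ V=0.0000 continue  boundary S*=-
step 3: (k=3,j=0): S=95.3085, (K−S)⁺=5.5615, hold=11.3560 ⇒ V=11.3560 continue | (k=3,j=1): S=122.2002, (K−S)⁺=0.0000, hold=2.3001 ⇒ V=2.3001 continue | (k=3,j=2): S=156.6795, (K−S)⁺=0.0000, hold=0.0000 ⇒ V=0.0000 continue | (k=3,j=3): S=200.8872, (K−S)⁺=0.0000, hold=0.0000 ⇒ V=0.0000 continue  boundary S*=-
step 2: (k=2,j=0): S=107.9199, (K−S)⁺=0.0000, hold=6.9695 ⇒ V=6.9695 continue | (k=2,j=1): S=138.3700, (K−S)⁺=0.0000, hold=1.1879 ⇒ V=1.1879 continue | (k=2,j=2): S=177.4117, (K−S)⁺=0.0000, hold=0.0000 ⇒ V=0.0000 continue  boundary S*=-
step 1: (k=1,j=0): S=122.2002, (K−S)⁺=0.0000, hold=4.1699 ⇒ V=4.1699 continue | (k=1,j=1): S=156.6795, (K−S)⁺=0.0000, hold=0.6135 ⇒ V=0.6135 continue  boundary S*=-
step 0: (k=0,j=0): S=138.3700, (K−S)⁺=0.0000, hold=2.4482 ⇒ V=2.4482 continue  boundary S*=-

price = 2.4482
boundary = - - - - - 74.3347
tree:
2.4482
4.1699 0.6135
6.9695 1.1879 0.0000
11.3560 2.3001 0.0000 0.0000
17.8464 4.4538 0.0000 0.0000 0.0000
26.5353 8.6241 0.0000 0.0000 0.0000 0.0000
35.2220 16.6992 0.0000 0.0000 0.0000 0.0000 0.0000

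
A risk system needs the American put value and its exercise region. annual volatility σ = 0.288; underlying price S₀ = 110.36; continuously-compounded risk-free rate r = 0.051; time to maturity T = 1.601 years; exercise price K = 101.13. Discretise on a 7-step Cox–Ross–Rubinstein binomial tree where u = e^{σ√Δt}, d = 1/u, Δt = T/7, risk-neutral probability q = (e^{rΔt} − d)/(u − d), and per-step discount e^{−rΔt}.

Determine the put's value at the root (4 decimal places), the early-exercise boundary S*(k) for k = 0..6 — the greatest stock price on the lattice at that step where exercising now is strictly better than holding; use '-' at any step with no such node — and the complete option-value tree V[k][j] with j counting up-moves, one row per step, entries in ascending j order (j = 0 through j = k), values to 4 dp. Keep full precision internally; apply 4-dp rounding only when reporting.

Δt=0.22871  u=1.14767  d=0.87133  q=0.50808  discount=0.98840
step 7 (expiry): payoffs max(K−S,0) = 59.0482 45.7022 28.1236 4.9699 0.0000 0.0000 0.0000 0.0000
step 6: (k=6,j=0): S=48.2959, (K−S)⁺=52.8341, hold=51.6613 ⇒ V=52.8341 exercise | (k=6,j=1): S=63.6128, (K−S)⁺=37.5172, hold=36.3445 ⇒ V=37.5172 exercise | (k=6,j=2): S=83.7873, (K−S)⁺=17.3427, hold=16.1700 ⇒ V=17.3427 exercise | (k=6,j=3): S=110.3600, (K−S)⁺=0.0000, hold=2.4165 ⇒ V=2.4165 continue | (k=6,j=4): S=145.3602, (K−S)⁺=0.0000, hold=0.0000 ⇒ V=0.0000 continue | (k=6,j=5): S=191.4604, (K−S)⁺=0.0000, hold=0.0000 ⇒ V=0.0000 continue | (k=6,j=6): S=252.1812, (K−S)⁺=0.0000, hold=0.0000 ⇒ V=0.0000 continue  boundary S*=83.7873
step 5: (k=5,j=0): S=55.4278, (K−S)⁺=45.7022, hold=44.5294 ⇒ V=45.7022 exercise | (k=5,j=1): S=73.0064, (K−S)⁺=28.1236, hold=26.9508 ⇒ V=28.1236 exercise | (k=5,j=2): S=96.1601, (K−S)⁺=4.9699, hold=9.6458 ⇒ V=9.6458 continue | (k=5,j=3): S=126.6568, (K−S)⁺=0.0000, hold=1.1749 ⇒ V=1.1749 continue | (k=5,j=4): S=166.8254, (K−S)⁺=0.0000, hold=0.0000 ⇒ V=0.0000 continue | (k=5,j=5): S=219.7333, (K−S)⁺=0.0000, hold=0.0000 ⇒ V=0.0000 continue  boundary S*=73.0064
step 4: (k=4,j=0): S=63.6128, (K−S)⁺=37.5172, hold=36.3445 ⇒ V=37.5172 exercise | (k=4,j=1): S=83.7873, (K−S)⁺=17.3427, hold=18.5182 ⇒ V=18.5182 continue | (k=4,j=2): S=110.3600, (K−S)⁺=0.0000, hold=5.2800 ⇒ V=5.2800 continue | (k=4,j=3): S=145.3602, (K−S)⁺=0.0000, hold=0.5713 ⇒ V=0.5713 continue | (k=4,j=4): S=191.4604, (K−S)⁺=0.0000, hold=0.0000 ⇒ V=0.0000 continue  boundary S*=63.6128
step 3: (k=3,j=0): S=73.0064, (K−S)⁺=28.1236, hold=27.5411 ⇒ V=28.1236 exercise | (k=3,j=1): S=96.1601, (K−S)⁺=4.9699, hold=11.6554 ⇒ V=11.6554 continue | (k=3,j=2): S=126.6568, (K−S)⁺=0.0000, hold=2.8541 ⇒ V=2.8541 continue | (k=3,j=3): S=166.8254, (K−S)⁺=0.0000, hold=0.2778 ⇒ V=0.2778 continue  boundary S*=73.0064
step 2: (k=2,j=0): S=83.7873, (K−S)⁺=17.3427, hold=19.5273 ⇒ V=19.5273 continue | (k=2,j=1): S=110.3600, (K−S)⁺=0.0000, hold=7.1003 ⇒ V=7.1003 continue | (k=2,j=2): S=145.3602, (K−S)⁺=0.0000, hold=1.5272 ⇒ V=1.5272 continue  boundary S*=-
step 1: (k=1,j=0): S=96.1601, (K−S)⁺=4.9699, hold=13.0602 ⇒ V=13.0602 continue | (k=1,j=1): S=126.6568, (K−S)⁺=0.0000, hold=4.2192 ⇒ V=4.2192 continue  boundary S*=-
step 0: (k=0,j=0): S=110.3600, (K−S)⁺=0.0000, hold=8.4689 ⇒ V=8.4689 continue  boundary S*=-

price = 8.4689
boundary = - - - 73.0064 63.6128 73.0064 83.7873
tree:
8.4689
13.0602 4.2192
19.5273 7.1003 1.5272
28.1236 11.6554 2.8541 0.2778
37.5172 18.5182 5.2800 0.5713 0.0000
45.7022 28.1236 9.6458 1.1749 0.0000 0.0000
52.8341 37.5172 17.3427 2.4165 0.0000 0.0000 0.0000
59.0482 45.7022 28.1236 4.9699 0.0000 0.0000 0.0000 0.0000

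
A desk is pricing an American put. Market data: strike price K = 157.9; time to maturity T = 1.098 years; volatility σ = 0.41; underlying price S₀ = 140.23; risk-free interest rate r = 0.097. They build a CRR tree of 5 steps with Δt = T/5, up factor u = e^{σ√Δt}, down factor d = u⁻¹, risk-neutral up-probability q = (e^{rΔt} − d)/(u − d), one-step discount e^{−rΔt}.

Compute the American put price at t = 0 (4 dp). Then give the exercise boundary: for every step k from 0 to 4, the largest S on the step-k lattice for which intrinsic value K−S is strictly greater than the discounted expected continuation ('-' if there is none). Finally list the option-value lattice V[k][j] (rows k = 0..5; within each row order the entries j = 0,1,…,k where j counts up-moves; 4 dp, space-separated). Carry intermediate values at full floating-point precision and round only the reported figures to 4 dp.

price = 27.7230
boundary = - - 95.4898 115.7175 95.4898
tree:
27.7230
42.5942 14.4841
62.4102 25.1927 4.7185
79.1020 42.1825 9.7930 0.0000
92.8761 62.4102 20.3247 0.0000 0.0000
104.2424 79.1020 42.1825 0.0000 0.0000 0.0000

Δt=0.21960, u=1.21183, d=0.82520, q=0.50780, disc=e^(-rΔt)=0.97892
k=5 terminal: V=max(K-S,0) → 104.2424 79.1020 42.1825 0.0000 0.0000 0.0000
k=4: j=0 S=65.0239 intr=92.8761 cont=89.5482 V=92.8761[EX]; j=1 S=95.4898 intr=62.4102 cont=59.0823 V=62.4102[EX]; j=2 S=140.2300 intr=17.6700 cont=20.3247 V=20.3247[hold]; j=3 S=205.9325 intr=0.0000 cont=0.0000 V=0.0000[hold]; j=4 S=302.4187 intr=0.0000 cont=0.0000 V=0.0000[hold]  S*(4)=95.4898
k=3: j=0 S=78.7980 intr=79.1020 cont=75.7741 V=79.1020[EX]; j=1 S=115.7175 intr=42.1825 cont=40.1743 V=42.1825[EX]; j=2 S=169.9350 intr=0.0000 cont=9.7930 V=9.7930[hold]; j=3 S=249.5553 intr=0.0000 cont=0.0000 V=0.0000[hold]  S*(3)=115.7175
k=2: j=0 S=95.4898 intr=62.4102 cont=59.0823 V=62.4102[EX]; j=1 S=140.2300 intr=17.6700 cont=25.1927 V=25.1927[hold]; j=2 S=205.9325 intr=0.0000 cont=4.7185 V=4.7185[hold]  S*(2)=95.4898
k=1: j=0 S=115.7175 intr=42.1825 cont=42.5942 V=42.5942[hold]; j=1 S=169.9350 intr=0.0000 cont=14.4841 V=14.4841[hold]  S*(1)=-
k=0: j=0 S=140.2300 intr=17.6700 cont=27.7230 V=27.7230[hold]  S*(0)=-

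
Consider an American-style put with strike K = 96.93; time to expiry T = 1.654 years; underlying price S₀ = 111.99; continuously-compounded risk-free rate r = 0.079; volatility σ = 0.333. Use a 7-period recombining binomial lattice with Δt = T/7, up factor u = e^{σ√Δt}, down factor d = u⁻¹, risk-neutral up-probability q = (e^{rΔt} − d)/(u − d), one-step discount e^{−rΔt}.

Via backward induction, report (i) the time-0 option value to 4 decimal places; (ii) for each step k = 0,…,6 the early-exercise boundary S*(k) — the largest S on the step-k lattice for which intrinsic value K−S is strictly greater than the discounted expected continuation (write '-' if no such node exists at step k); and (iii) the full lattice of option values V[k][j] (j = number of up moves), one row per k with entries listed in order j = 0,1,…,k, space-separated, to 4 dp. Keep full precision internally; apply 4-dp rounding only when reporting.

Δt=0.23629, u=1.17571, d=0.85055, q=0.51757, disc=e^(-rΔt)=0.98151
k=7 terminal: V=max(K-S,0) → 60.8648 47.0776 28.0199 1.6766 0.0000 0.0000 0.0000 0.0000
k=6: j=0 S=42.4021 intr=54.5279 cont=52.7354 V=54.5279[EX]; j=1 S=58.6117 intr=38.3183 cont=36.5257 V=38.3183[EX]; j=2 S=81.0181 intr=15.9119 cont=14.1194 V=15.9119[EX]; j=3 S=111.9900 intr=0.0000 cont=0.7939 V=0.7939[hold]; j=4 S=154.8020 intr=0.0000 cont=0.0000 V=0.0000[hold]; j=5 S=213.9804 intr=0.0000 cont=0.0000 V=0.0000[hold]; j=6 S=295.7818 intr=0.0000 cont=0.0000 V=0.0000[hold]  S*(6)=81.0181
k=5: j=0 S=49.8524 intr=47.0776 cont=45.2851 V=47.0776[EX]; j=1 S=68.9101 intr=28.0199 cont=26.2273 V=28.0199[EX]; j=2 S=95.2534 intr=1.6766 cont=7.9377 V=7.9377[hold]; j=3 S=131.6673 intr=0.0000 cont=0.3759 V=0.3759[hold]; j=4 S=182.0017 intr=0.0000 cont=0.0000 V=0.0000[hold]; j=5 S=251.5780 intr=0.0000 cont=0.0000 V=0.0000[hold]  S*(5)=68.9101
k=4: j=0 S=58.6117 intr=38.3183 cont=36.5257 V=38.3183[EX]; j=1 S=81.0181 intr=15.9119 cont=17.3000 V=17.3000[hold]; j=2 S=111.9900 intr=0.0000 cont=3.9496 V=3.9496[hold]; j=3 S=154.8020 intr=0.0000 cont=0.1780 V=0.1780[hold]; j=4 S=213.9804 intr=0.0000 cont=0.0000 V=0.0000[hold]  S*(4)=58.6117
k=3: j=0 S=68.9101 intr=28.0199 cont=26.9324 V=28.0199[EX]; j=1 S=95.2534 intr=1.6766 cont=10.1981 V=10.1981[hold]; j=2 S=131.6673 intr=0.0000 cont=1.9606 V=1.9606[hold]; j=3 S=182.0017 intr=0.0000 cont=0.0843 V=0.0843[hold]  S*(3)=68.9101
k=2: j=0 S=81.0181 intr=15.9119 cont=18.4483 V=18.4483[hold]; j=1 S=111.9900 intr=0.0000 cont=5.8249 V=5.8249[hold]; j=2 S=154.8020 intr=0.0000 cont=0.9712 V=0.9712[hold]  S*(2)=-
k=1: j=0 S=95.2534 intr=1.6766 cont=11.6944 V=11.6944[hold]; j=1 S=131.6673 intr=0.0000 cont=3.2515 V=3.2515[hold]  S*(1)=-
k=0: j=0 S=111.9900 intr=0.0000 cont=7.1892 V=7.1892[hold]  S*(0)=-

price = 7.1892
boundary = - - - 68.9101 58.6117 68.9101 81.0181
tree:
7.1892
11.6944 3.2515
18.4483 5.8249 0.9712
28.0199 10.1981 1.9606 0.0843
38.3183 17.3000 3.9496 0.1780 0.0000
47.0776 28.0199 7.9377 0.3759 0.0000 0.0000
54.5279 38.3183 15.9119 0.7939 0.0000 0.0000 0.0000
60.8648 47.0776 28.0199 1.6766 0.0000 0.0000 0.0000 0.0000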